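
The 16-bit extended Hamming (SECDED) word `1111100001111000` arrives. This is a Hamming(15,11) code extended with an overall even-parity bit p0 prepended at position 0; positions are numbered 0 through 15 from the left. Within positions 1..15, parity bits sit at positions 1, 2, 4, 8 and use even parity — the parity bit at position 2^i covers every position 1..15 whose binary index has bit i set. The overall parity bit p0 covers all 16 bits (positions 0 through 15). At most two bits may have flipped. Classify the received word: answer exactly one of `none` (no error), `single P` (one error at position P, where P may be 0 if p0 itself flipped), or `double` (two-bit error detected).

s1: b1⊕b3⊕b5⊕b7⊕b9⊕b11⊕b13⊕b15 = 1⊕1⊕0⊕0⊕1⊕1⊕0⊕0 = 0
s2: b2⊕b3⊕b6⊕b7⊕b10⊕b11⊕b14⊕b15 = 1⊕1⊕0⊕0⊕1⊕1⊕0⊕0 = 0
s4: b4⊕b5⊕b6⊕b7⊕b12⊕b13⊕b14⊕b15 = 1⊕0⊕0⊕0⊕1⊕0⊕0⊕0 = 0
s8: b8⊕b9⊕b10⊕b11⊕b12⊕b13⊕b14⊕b15 = 0⊕1⊕1⊕1⊕1⊕0⊕0⊕0 = 0
Syndrome (s8...s1) = 0000 → position 0 (no error).
Overall parity (XOR of all 16 bits, including p0): 1⊕1⊕1⊕1⊕1⊕0⊕0⊕0⊕0⊕1⊕1⊕1⊕1⊕0⊕0⊕0 = 1
Overall=1, syndrome position=0 → single-bit error at position 0.

single 0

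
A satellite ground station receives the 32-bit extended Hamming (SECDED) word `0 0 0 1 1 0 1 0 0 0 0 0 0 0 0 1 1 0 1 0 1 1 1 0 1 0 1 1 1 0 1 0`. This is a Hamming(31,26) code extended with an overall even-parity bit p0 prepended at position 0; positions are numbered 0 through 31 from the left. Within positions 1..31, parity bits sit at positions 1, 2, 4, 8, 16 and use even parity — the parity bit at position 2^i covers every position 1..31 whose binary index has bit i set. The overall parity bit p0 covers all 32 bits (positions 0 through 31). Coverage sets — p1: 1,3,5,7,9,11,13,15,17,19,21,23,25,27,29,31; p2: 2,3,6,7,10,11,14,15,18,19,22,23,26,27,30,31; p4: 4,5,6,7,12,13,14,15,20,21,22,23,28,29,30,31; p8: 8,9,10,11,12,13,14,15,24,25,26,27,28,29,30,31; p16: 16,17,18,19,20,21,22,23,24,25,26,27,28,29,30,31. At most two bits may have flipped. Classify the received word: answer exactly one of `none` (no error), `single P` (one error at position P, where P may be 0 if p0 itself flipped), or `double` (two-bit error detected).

none

s1: b1⊕b3⊕b5⊕b7⊕b9⊕b11⊕b13⊕b15⊕b17⊕b19⊕b21⊕b23⊕b25⊕b27⊕b29⊕b31 = 0⊕1⊕0⊕0⊕0⊕0⊕0⊕1⊕0⊕0⊕1⊕0⊕0⊕1⊕0⊕0 = 0
s2: b2⊕b3⊕b6⊕b7⊕b10⊕b11⊕b14⊕b15⊕b18⊕b19⊕b22⊕b23⊕b26⊕b27⊕b30⊕b31 = 0⊕1⊕1⊕0⊕0⊕0⊕0⊕1⊕1⊕0⊕1⊕0⊕1⊕1⊕1⊕0 = 0
s4: b4⊕b5⊕b6⊕b7⊕b12⊕b13⊕b14⊕b15⊕b20⊕b21⊕b22⊕b23⊕b28⊕b29⊕b30⊕b31 = 1⊕0⊕1⊕0⊕0⊕0⊕0⊕1⊕1⊕1⊕1⊕0⊕1⊕0⊕1⊕0 = 0
s8: b8⊕b9⊕b10⊕b11⊕b12⊕b13⊕b14⊕b15⊕b24⊕b25⊕b26⊕b27⊕b28⊕b29⊕b30⊕b31 = 0⊕0⊕0⊕0⊕0⊕0⊕0⊕1⊕1⊕0⊕1⊕1⊕1⊕0⊕1⊕0 = 0
s16: b16⊕b17⊕b18⊕b19⊕b20⊕b21⊕b22⊕b23⊕b24⊕b25⊕b26⊕b27⊕b28⊕b29⊕b30⊕b31 = 1⊕0⊕1⊕0⊕1⊕1⊕1⊕0⊕1⊕0⊕1⊕1⊕1⊕0⊕1⊕0 = 0
Syndrome (s16...s1) = 00000 → position 0 (no error).
Overall parity (XOR of all 32 bits, including p0): 0⊕0⊕0⊕1⊕1⊕0⊕1⊕0⊕0⊕0⊕0⊕0⊕0⊕0⊕0⊕1⊕1⊕0⊕1⊕0⊕1⊕1⊕1⊕0⊕1⊕0⊕1⊕1⊕1⊕0⊕1⊕0 = 0
Overall=0, syndrome position=0 → no error.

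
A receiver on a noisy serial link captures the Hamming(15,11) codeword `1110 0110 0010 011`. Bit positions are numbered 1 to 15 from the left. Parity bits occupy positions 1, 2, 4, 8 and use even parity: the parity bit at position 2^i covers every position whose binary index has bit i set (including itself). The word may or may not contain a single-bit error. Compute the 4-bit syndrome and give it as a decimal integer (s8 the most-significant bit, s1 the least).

s1: b1⊕b3⊕b5⊕b7⊕b9⊕b11⊕b13⊕b15 = 1⊕1⊕0⊕1⊕0⊕1⊕0⊕1 = 1
s2: b2⊕b3⊕b6⊕b7⊕b10⊕b11⊕b14⊕b15 = 1⊕1⊕1⊕1⊕0⊕1⊕1⊕1 = 1
s4: b4⊕b5⊕b6⊕b7⊕b12⊕b13⊕b14⊕b15 = 0⊕0⊕1⊕1⊕0⊕0⊕1⊕1 = 0
s8: b8⊕b9⊕b10⊕b11⊕b12⊕b13⊕b14⊕b15 = 0⊕0⊕0⊕1⊕0⊕0⊕1⊕1 = 1
Syndrome (s8...s1) = 1011 → position 11.

11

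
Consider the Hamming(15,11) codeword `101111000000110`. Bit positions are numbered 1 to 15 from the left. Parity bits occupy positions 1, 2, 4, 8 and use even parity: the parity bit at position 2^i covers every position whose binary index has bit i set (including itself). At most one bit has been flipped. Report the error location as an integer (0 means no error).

s1: b1⊕b3⊕b5⊕b7⊕b9⊕b11⊕b13⊕b15 = 1⊕1⊕1⊕0⊕0⊕0⊕1⊕0 = 0
s2: b2⊕b3⊕b6⊕b7⊕b10⊕b11⊕b14⊕b15 = 0⊕1⊕1⊕0⊕0⊕0⊕1⊕0 = 1
s4: b4⊕b5⊕b6⊕b7⊕b12⊕b13⊕b14⊕b15 = 1⊕1⊕1⊕0⊕0⊕1⊕1⊕0 = 1
s8: b8⊕b9⊕b10⊕b11⊕b12⊕b13⊕b14⊕b15 = 0⊕0⊕0⊕0⊕0⊕1⊕1⊕0 = 0
Syndrome (s8...s1) = 0110 → position 6.

6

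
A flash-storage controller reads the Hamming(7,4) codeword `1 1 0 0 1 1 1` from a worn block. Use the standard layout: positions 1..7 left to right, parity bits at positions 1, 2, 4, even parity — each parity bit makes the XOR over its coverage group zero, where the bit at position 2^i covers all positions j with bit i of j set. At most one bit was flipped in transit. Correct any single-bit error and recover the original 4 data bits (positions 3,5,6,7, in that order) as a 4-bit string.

s1: b1⊕b3⊕b5⊕b7 = 1⊕0⊕1⊕1 = 1
s2: b2⊕b3⊕b6⊕b7 = 1⊕0⊕1⊕1 = 1
s4: b4⊕b5⊕b6⊕b7 = 0⊕1⊕1⊕1 = 1
Syndrome (s4...s1) = 111 → position 7.
Flip bit 7: corrected codeword = 1100110
Data bits at positions 3,5,6,7: 0110

0110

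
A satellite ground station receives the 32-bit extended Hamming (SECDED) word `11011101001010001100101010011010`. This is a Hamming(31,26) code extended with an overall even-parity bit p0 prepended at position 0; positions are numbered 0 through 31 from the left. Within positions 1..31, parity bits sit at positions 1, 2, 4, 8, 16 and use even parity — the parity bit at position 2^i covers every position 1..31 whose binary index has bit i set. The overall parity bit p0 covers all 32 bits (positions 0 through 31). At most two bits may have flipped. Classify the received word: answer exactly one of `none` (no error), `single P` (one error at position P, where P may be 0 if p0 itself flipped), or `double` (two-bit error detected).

none

s1: b1⊕b3⊕b5⊕b7⊕b9⊕b11⊕b13⊕b15⊕b17⊕b19⊕b21⊕b23⊕b25⊕b27⊕b29⊕b31 = 1⊕1⊕1⊕1⊕0⊕0⊕0⊕0⊕1⊕0⊕0⊕0⊕0⊕1⊕0⊕0 = 0
s2: b2⊕b3⊕b6⊕b7⊕b10⊕b11⊕b14⊕b15⊕b18⊕b19⊕b22⊕b23⊕b26⊕b27⊕b30⊕b31 = 0⊕1⊕0⊕1⊕1⊕0⊕0⊕0⊕0⊕0⊕1⊕0⊕0⊕1⊕1⊕0 = 0
s4: b4⊕b5⊕b6⊕b7⊕b12⊕b13⊕b14⊕b15⊕b20⊕b21⊕b22⊕b23⊕b28⊕b29⊕b30⊕b31 = 1⊕1⊕0⊕1⊕1⊕0⊕0⊕0⊕1⊕0⊕1⊕0⊕1⊕0⊕1⊕0 = 0
s8: b8⊕b9⊕b10⊕b11⊕b12⊕b13⊕b14⊕b15⊕b24⊕b25⊕b26⊕b27⊕b28⊕b29⊕b30⊕b31 = 0⊕0⊕1⊕0⊕1⊕0⊕0⊕0⊕1⊕0⊕0⊕1⊕1⊕0⊕1⊕0 = 0
s16: b16⊕b17⊕b18⊕b19⊕b20⊕b21⊕b22⊕b23⊕b24⊕b25⊕b26⊕b27⊕b28⊕b29⊕b30⊕b31 = 1⊕1⊕0⊕0⊕1⊕0⊕1⊕0⊕1⊕0⊕0⊕1⊕1⊕0⊕1⊕0 = 0
Syndrome (s16...s1) = 00000 → position 0 (no error).
Overall parity (XOR of all 32 bits, including p0): 1⊕1⊕0⊕1⊕1⊕1⊕0⊕1⊕0⊕0⊕1⊕0⊕1⊕0⊕0⊕0⊕1⊕1⊕0⊕0⊕1⊕0⊕1⊕0⊕1⊕0⊕0⊕1⊕1⊕0⊕1⊕0 = 0
Overall=0, syndrome position=0 → no error.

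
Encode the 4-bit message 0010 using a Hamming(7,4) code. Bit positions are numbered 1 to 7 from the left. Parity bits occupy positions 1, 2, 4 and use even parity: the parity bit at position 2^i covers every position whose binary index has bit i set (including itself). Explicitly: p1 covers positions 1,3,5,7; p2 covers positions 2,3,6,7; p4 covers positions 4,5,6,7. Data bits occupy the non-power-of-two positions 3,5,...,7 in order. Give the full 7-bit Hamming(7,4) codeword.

Place data bits at non-power-of-two positions: b3=0, b5=0, b6=1, b7=0.
p1 = XOR of data positions {3,5,7} = 0⊕0⊕0 = 0
p2 = XOR of data positions {3,6,7} = 0⊕1⊕0 = 1
p4 = XOR of data positions {5,6,7} = 0⊕1⊕0 = 1
Codeword b1..b7 = 0101010

0101010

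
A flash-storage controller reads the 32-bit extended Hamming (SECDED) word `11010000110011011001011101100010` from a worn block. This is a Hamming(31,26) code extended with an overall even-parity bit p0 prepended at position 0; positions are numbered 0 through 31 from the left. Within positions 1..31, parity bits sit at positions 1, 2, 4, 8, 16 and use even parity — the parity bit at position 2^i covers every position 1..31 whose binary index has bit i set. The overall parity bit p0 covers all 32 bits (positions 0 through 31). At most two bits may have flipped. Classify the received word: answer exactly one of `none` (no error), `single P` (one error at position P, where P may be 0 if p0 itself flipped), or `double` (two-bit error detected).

double

s1: b1⊕b3⊕b5⊕b7⊕b9⊕b11⊕b13⊕b15⊕b17⊕b19⊕b21⊕b23⊕b25⊕b27⊕b29⊕b31 = 1⊕1⊕0⊕0⊕1⊕0⊕1⊕1⊕0⊕1⊕1⊕1⊕1⊕0⊕0⊕0 = 1
s2: b2⊕b3⊕b6⊕b7⊕b10⊕b11⊕b14⊕b15⊕b18⊕b19⊕b22⊕b23⊕b26⊕b27⊕b30⊕b31 = 0⊕1⊕0⊕0⊕0⊕0⊕0⊕1⊕0⊕1⊕1⊕1⊕1⊕0⊕1⊕0 = 1
s4: b4⊕b5⊕b6⊕b7⊕b12⊕b13⊕b14⊕b15⊕b20⊕b21⊕b22⊕b23⊕b28⊕b29⊕b30⊕b31 = 0⊕0⊕0⊕0⊕1⊕1⊕0⊕1⊕0⊕1⊕1⊕1⊕0⊕0⊕1⊕0 = 1
s8: b8⊕b9⊕b10⊕b11⊕b12⊕b13⊕b14⊕b15⊕b24⊕b25⊕b26⊕b27⊕b28⊕b29⊕b30⊕b31 = 1⊕1⊕0⊕0⊕1⊕1⊕0⊕1⊕0⊕1⊕1⊕0⊕0⊕0⊕1⊕0 = 0
s16: b16⊕b17⊕b18⊕b19⊕b20⊕b21⊕b22⊕b23⊕b24⊕b25⊕b26⊕b27⊕b28⊕b29⊕b30⊕b31 = 1⊕0⊕0⊕1⊕0⊕1⊕1⊕1⊕0⊕1⊕1⊕0⊕0⊕0⊕1⊕0 = 0
Syndrome (s16...s1) = 00111 → position 7.
Overall parity (XOR of all 32 bits, including p0): 1⊕1⊕0⊕1⊕0⊕0⊕0⊕0⊕1⊕1⊕0⊕0⊕1⊕1⊕0⊕1⊕1⊕0⊕0⊕1⊕0⊕1⊕1⊕1⊕0⊕1⊕1⊕0⊕0⊕0⊕1⊕0 = 0
Overall=0, syndrome position=7 → double-bit error detected (uncorrectable).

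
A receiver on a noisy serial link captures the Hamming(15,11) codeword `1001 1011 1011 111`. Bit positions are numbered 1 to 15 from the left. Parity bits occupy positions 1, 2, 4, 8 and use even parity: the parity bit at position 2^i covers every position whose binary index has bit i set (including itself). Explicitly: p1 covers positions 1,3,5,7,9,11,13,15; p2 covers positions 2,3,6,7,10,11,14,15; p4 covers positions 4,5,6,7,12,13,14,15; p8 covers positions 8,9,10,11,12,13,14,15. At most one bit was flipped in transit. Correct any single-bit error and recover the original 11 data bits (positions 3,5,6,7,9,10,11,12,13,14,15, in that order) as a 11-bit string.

s1: b1⊕b3⊕b5⊕b7⊕b9⊕b11⊕b13⊕b15 = 1⊕0⊕1⊕1⊕1⊕1⊕1⊕1 = 1
s2: b2⊕b3⊕b6⊕b7⊕b10⊕b11⊕b14⊕b15 = 0⊕0⊕0⊕1⊕0⊕1⊕1⊕1 = 0
s4: b4⊕b5⊕b6⊕b7⊕b12⊕b13⊕b14⊕b15 = 1⊕1⊕0⊕1⊕1⊕1⊕1⊕1 = 1
s8: b8⊕b9⊕b10⊕b11⊕b12⊕b13⊕b14⊕b15 = 1⊕1⊕0⊕1⊕1⊕1⊕1⊕1 = 1
Syndrome (s8...s1) = 1101 → position 13.
Flip bit 13: corrected codeword = 100110111011011
Data bits at positions 3,5,6,7,9,10,11,12,13,14,15: 01011011011

01011011011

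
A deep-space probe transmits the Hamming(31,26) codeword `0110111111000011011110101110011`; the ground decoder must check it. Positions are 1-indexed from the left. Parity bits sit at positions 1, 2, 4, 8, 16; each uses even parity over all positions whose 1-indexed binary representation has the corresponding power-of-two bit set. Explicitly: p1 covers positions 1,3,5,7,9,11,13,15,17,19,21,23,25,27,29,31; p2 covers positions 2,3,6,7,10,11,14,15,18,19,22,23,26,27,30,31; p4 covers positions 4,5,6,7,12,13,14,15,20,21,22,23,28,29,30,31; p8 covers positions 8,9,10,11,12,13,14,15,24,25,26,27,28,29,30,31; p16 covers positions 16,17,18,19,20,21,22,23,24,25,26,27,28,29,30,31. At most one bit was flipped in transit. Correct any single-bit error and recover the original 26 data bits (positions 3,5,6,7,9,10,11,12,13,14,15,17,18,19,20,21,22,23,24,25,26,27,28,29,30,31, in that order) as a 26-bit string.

s1: b1⊕b3⊕b5⊕b7⊕b9⊕b11⊕b13⊕b15⊕b17⊕b19⊕b21⊕b23⊕b25⊕b27⊕b29⊕b31 = 0⊕1⊕1⊕1⊕1⊕0⊕0⊕1⊕0⊕1⊕1⊕1⊕1⊕1⊕0⊕1 = 1
s2: b2⊕b3⊕b6⊕b7⊕b10⊕b11⊕b14⊕b15⊕b18⊕b19⊕b22⊕b23⊕b26⊕b27⊕b30⊕b31 = 1⊕1⊕1⊕1⊕1⊕0⊕0⊕1⊕1⊕1⊕0⊕1⊕1⊕1⊕1⊕1 = 1
s4: b4⊕b5⊕b6⊕b7⊕b12⊕b13⊕b14⊕b15⊕b20⊕b21⊕b22⊕b23⊕b28⊕b29⊕b30⊕b31 = 0⊕1⊕1⊕1⊕0⊕0⊕0⊕1⊕1⊕1⊕0⊕1⊕0⊕0⊕1⊕1 = 1
s8: b8⊕b9⊕b10⊕b11⊕b12⊕b13⊕b14⊕b15⊕b24⊕b25⊕b26⊕b27⊕b28⊕b29⊕b30⊕b31 = 1⊕1⊕1⊕0⊕0⊕0⊕0⊕1⊕0⊕1⊕1⊕1⊕0⊕0⊕1⊕1 = 1
s16: b16⊕b17⊕b18⊕b19⊕b20⊕b21⊕b22⊕b23⊕b24⊕b25⊕b26⊕b27⊕b28⊕b29⊕b30⊕b31 = 1⊕0⊕1⊕1⊕1⊕1⊕0⊕1⊕0⊕1⊕1⊕1⊕0⊕0⊕1⊕1 = 1
Syndrome (s16...s1) = 11111 → position 31.
Flip bit 31: corrected codeword = 0110111111000011011110101110010
Data bits at positions 3,5,6,7,9,10,11,12,13,14,15,17,18,19,20,21,22,23,24,25,26,27,28,29,30,31: 11111100001011110101110010

11111100001011110101110010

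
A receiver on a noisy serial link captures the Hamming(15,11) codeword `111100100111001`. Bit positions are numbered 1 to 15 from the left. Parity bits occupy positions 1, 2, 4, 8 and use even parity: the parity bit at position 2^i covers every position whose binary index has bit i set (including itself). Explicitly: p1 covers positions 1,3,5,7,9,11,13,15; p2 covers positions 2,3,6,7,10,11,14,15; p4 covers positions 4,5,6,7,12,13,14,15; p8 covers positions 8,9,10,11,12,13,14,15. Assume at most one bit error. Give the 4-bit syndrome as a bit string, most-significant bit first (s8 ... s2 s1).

0001

s1: b1⊕b3⊕b5⊕b7⊕b9⊕b11⊕b13⊕b15 = 1⊕1⊕0⊕1⊕0⊕1⊕0⊕1 = 1
s2: b2⊕b3⊕b6⊕b7⊕b10⊕b11⊕b14⊕b15 = 1⊕1⊕0⊕1⊕1⊕1⊕0⊕1 = 0
s4: b4⊕b5⊕b6⊕b7⊕b12⊕b13⊕b14⊕b15 = 1⊕0⊕0⊕1⊕1⊕0⊕0⊕1 = 0
s8: b8⊕b9⊕b10⊕b11⊕b12⊕b13⊕b14⊕b15 = 0⊕0⊕1⊕1⊕1⊕0⊕0⊕1 = 0
Syndrome (s8...s1) = 0001 → position 1.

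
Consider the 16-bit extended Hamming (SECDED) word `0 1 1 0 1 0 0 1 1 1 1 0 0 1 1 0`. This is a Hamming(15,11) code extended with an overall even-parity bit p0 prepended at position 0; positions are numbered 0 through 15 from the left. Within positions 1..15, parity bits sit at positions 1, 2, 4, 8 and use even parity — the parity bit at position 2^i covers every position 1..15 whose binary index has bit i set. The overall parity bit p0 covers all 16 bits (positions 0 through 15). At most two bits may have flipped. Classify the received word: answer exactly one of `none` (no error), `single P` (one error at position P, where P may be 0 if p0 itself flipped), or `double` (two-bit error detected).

single 8

s1: b1⊕b3⊕b5⊕b7⊕b9⊕b11⊕b13⊕b15 = 1⊕0⊕0⊕1⊕1⊕0⊕1⊕0 = 0
s2: b2⊕b3⊕b6⊕b7⊕b10⊕b11⊕b14⊕b15 = 1⊕0⊕0⊕1⊕1⊕0⊕1⊕0 = 0
s4: b4⊕b5⊕b6⊕b7⊕b12⊕b13⊕b14⊕b15 = 1⊕0⊕0⊕1⊕0⊕1⊕1⊕0 = 0
s8: b8⊕b9⊕b10⊕b11⊕b12⊕b13⊕b14⊕b15 = 1⊕1⊕1⊕0⊕0⊕1⊕1⊕0 = 1
Syndrome (s8...s1) = 1000 → position 8.
Overall parity (XOR of all 16 bits, including p0): 0⊕1⊕1⊕0⊕1⊕0⊕0⊕1⊕1⊕1⊕1⊕0⊕0⊕1⊕1⊕0 = 1
Overall=1, syndrome position=8 → single-bit error at position 8.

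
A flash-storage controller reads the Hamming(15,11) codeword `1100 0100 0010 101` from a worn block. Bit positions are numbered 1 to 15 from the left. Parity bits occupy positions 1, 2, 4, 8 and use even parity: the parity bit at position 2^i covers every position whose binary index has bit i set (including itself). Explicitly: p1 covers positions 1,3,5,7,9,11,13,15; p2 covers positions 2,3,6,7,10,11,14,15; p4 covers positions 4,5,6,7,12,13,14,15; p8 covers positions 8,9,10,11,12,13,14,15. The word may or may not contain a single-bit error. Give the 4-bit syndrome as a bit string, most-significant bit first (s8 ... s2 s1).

s1: b1⊕b3⊕b5⊕b7⊕b9⊕b11⊕b13⊕b15 = 1⊕0⊕0⊕0⊕0⊕1⊕1⊕1 = 0
s2: b2⊕b3⊕b6⊕b7⊕b10⊕b11⊕b14⊕b15 = 1⊕0⊕1⊕0⊕0⊕1⊕0⊕1 = 0
s4: b4⊕b5⊕b6⊕b7⊕b12⊕b13⊕b14⊕b15 = 0⊕0⊕1⊕0⊕0⊕1⊕0⊕1 = 1
s8: b8⊕b9⊕b10⊕b11⊕b12⊕b13⊕b14⊕b15 = 0⊕0⊕0⊕1⊕0⊕1⊕0⊕1 = 1
Syndrome (s8...s1) = 1100 → position 12.

1100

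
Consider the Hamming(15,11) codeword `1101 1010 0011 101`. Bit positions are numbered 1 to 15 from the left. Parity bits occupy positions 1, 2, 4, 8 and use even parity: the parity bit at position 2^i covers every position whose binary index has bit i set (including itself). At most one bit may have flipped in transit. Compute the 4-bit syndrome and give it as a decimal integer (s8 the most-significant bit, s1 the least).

s1: b1⊕b3⊕b5⊕b7⊕b9⊕b11⊕b13⊕b15 = 1⊕0⊕1⊕1⊕0⊕1⊕1⊕1 = 0
s2: b2⊕b3⊕b6⊕b7⊕b10⊕b11⊕b14⊕b15 = 1⊕0⊕0⊕1⊕0⊕1⊕0⊕1 = 0
s4: b4⊕b5⊕b6⊕b7⊕b12⊕b13⊕b14⊕b15 = 1⊕1⊕0⊕1⊕1⊕1⊕0⊕1 = 0
s8: b8⊕b9⊕b10⊕b11⊕b12⊕b13⊕b14⊕b15 = 0⊕0⊕0⊕1⊕1⊕1⊕0⊕1 = 0
Syndrome (s8...s1) = 0000 → position 0 (no error).

0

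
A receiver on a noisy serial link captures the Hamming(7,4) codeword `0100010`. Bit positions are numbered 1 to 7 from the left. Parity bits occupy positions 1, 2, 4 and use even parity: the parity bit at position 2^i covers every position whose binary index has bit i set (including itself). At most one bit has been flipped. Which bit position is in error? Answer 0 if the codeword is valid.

4

s1: b1⊕b3⊕b5⊕b7 = 0⊕0⊕0⊕0 = 0
s2: b2⊕b3⊕b6⊕b7 = 1⊕0⊕1⊕0 = 0
s4: b4⊕b5⊕b6⊕b7 = 0⊕0⊕1⊕0 = 1
Syndrome (s4...s1) = 100 → position 4.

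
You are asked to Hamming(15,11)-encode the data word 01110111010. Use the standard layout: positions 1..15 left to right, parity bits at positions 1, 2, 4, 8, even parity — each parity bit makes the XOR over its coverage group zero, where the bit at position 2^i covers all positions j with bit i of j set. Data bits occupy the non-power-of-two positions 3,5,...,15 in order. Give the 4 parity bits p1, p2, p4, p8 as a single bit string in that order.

1110

Place data bits at non-power-of-two positions: b3=0, b5=1, b6=1, b7=1, b9=0, b10=1, b11=1, b12=1, b13=0, b14=1, b15=0.
p1 = XOR of data positions {3,5,7,9,11,13,15} = 0⊕1⊕1⊕0⊕1⊕0⊕0 = 1
p2 = XOR of data positions {3,6,7,10,11,14,15} = 0⊕1⊕1⊕1⊕1⊕1⊕0 = 1
p4 = XOR of data positions {5,6,7,12,13,14,15} = 1⊕1⊕1⊕1⊕0⊕1⊕0 = 1
p8 = XOR of data positions {9,10,11,12,13,14,15} = 0⊕1⊕1⊕1⊕0⊕1⊕0 = 0
Parity bits p1,p2,p4,p8 = 1110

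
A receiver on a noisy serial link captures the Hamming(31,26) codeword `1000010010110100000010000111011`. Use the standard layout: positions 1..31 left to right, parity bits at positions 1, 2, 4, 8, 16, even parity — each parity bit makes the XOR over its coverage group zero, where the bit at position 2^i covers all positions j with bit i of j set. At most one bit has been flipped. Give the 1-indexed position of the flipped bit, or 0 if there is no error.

14

s1: b1⊕b3⊕b5⊕b7⊕b9⊕b11⊕b13⊕b15⊕b17⊕b19⊕b21⊕b23⊕b25⊕b27⊕b29⊕b31 = 1⊕0⊕0⊕0⊕1⊕1⊕0⊕0⊕0⊕0⊕1⊕0⊕0⊕1⊕0⊕1 = 0
s2: b2⊕b3⊕b6⊕b7⊕b10⊕b11⊕b14⊕b15⊕b18⊕b19⊕b22⊕b23⊕b26⊕b27⊕b30⊕b31 = 0⊕0⊕1⊕0⊕0⊕1⊕1⊕0⊕0⊕0⊕0⊕0⊕1⊕1⊕1⊕1 = 1
s4: b4⊕b5⊕b6⊕b7⊕b12⊕b13⊕b14⊕b15⊕b20⊕b21⊕b22⊕b23⊕b28⊕b29⊕b30⊕b31 = 0⊕0⊕1⊕0⊕1⊕0⊕1⊕0⊕0⊕1⊕0⊕0⊕1⊕0⊕1⊕1 = 1
s8: b8⊕b9⊕b10⊕b11⊕b12⊕b13⊕b14⊕b15⊕b24⊕b25⊕b26⊕b27⊕b28⊕b29⊕b30⊕b31 = 0⊕1⊕0⊕1⊕1⊕0⊕1⊕0⊕0⊕0⊕1⊕1⊕1⊕0⊕1⊕1 = 1
s16: b16⊕b17⊕b18⊕b19⊕b20⊕b21⊕b22⊕b23⊕b24⊕b25⊕b26⊕b27⊕b28⊕b29⊕b30⊕b31 = 0⊕0⊕0⊕0⊕0⊕1⊕0⊕0⊕0⊕0⊕1⊕1⊕1⊕0⊕1⊕1 = 0
Syndrome (s16...s1) = 01110 → position 14.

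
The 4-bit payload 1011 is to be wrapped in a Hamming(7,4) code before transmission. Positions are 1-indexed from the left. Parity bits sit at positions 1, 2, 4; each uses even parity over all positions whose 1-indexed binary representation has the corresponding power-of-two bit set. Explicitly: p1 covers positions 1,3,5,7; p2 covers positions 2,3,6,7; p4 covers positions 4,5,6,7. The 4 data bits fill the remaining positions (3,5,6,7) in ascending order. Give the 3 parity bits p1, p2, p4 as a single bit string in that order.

010

Place data bits at non-power-of-two positions: b3=1, b5=0, b6=1, b7=1.
p1 = XOR of data positions {3,5,7} = 1⊕0⊕1 = 0
p2 = XOR of data positions {3,6,7} = 1⊕1⊕1 = 1
p4 = XOR of data positions {5,6,7} = 0⊕1⊕1 = 0
Parity bits p1,p2,p4 = 010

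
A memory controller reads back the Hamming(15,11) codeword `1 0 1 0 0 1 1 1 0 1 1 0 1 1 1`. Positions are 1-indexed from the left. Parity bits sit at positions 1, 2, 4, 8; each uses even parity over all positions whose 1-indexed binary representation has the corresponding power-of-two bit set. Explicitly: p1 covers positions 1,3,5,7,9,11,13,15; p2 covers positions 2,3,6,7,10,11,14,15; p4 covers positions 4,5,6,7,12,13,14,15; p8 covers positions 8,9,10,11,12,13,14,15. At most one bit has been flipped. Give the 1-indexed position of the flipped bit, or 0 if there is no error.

6

s1: b1⊕b3⊕b5⊕b7⊕b9⊕b11⊕b13⊕b15 = 1⊕1⊕0⊕1⊕0⊕1⊕1⊕1 = 0
s2: b2⊕b3⊕b6⊕b7⊕b10⊕b11⊕b14⊕b15 = 0⊕1⊕1⊕1⊕1⊕1⊕1⊕1 = 1
s4: b4⊕b5⊕b6⊕b7⊕b12⊕b13⊕b14⊕b15 = 0⊕0⊕1⊕1⊕0⊕1⊕1⊕1 = 1
s8: b8⊕b9⊕b10⊕b11⊕b12⊕b13⊕b14⊕b15 = 1⊕0⊕1⊕1⊕0⊕1⊕1⊕1 = 0
Syndrome (s8...s1) = 0110 → position 6.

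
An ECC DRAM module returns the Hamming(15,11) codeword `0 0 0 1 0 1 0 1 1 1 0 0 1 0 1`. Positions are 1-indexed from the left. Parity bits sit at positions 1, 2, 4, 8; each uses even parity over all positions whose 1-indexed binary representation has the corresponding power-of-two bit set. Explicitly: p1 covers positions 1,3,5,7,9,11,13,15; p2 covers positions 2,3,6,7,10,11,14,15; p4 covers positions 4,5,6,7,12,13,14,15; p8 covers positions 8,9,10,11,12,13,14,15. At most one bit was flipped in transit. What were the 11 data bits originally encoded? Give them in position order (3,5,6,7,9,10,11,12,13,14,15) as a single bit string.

s1: b1⊕b3⊕b5⊕b7⊕b9⊕b11⊕b13⊕b15 = 0⊕0⊕0⊕0⊕1⊕0⊕1⊕1 = 1
s2: b2⊕b3⊕b6⊕b7⊕b10⊕b11⊕b14⊕b15 = 0⊕0⊕1⊕0⊕1⊕0⊕0⊕1 = 1
s4: b4⊕b5⊕b6⊕b7⊕b12⊕b13⊕b14⊕b15 = 1⊕0⊕1⊕0⊕0⊕1⊕0⊕1 = 0
s8: b8⊕b9⊕b10⊕b11⊕b12⊕b13⊕b14⊕b15 = 1⊕1⊕1⊕0⊕0⊕1⊕0⊕1 = 1
Syndrome (s8...s1) = 1011 → position 11.
Flip bit 11: corrected codeword = 000101011110101
Data bits at positions 3,5,6,7,9,10,11,12,13,14,15: 00101110101

00101110101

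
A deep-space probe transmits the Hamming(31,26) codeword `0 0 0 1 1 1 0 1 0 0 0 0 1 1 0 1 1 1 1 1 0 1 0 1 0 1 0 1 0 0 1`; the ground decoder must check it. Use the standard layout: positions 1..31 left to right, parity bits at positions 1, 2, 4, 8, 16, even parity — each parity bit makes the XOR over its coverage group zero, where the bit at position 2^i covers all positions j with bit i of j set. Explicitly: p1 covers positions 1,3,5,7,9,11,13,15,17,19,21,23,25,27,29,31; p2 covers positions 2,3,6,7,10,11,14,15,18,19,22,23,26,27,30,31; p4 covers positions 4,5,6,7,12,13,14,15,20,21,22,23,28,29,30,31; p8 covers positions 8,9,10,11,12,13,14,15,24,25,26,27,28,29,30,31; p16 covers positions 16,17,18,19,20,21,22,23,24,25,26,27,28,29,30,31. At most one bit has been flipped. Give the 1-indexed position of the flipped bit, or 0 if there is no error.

15

s1: b1⊕b3⊕b5⊕b7⊕b9⊕b11⊕b13⊕b15⊕b17⊕b19⊕b21⊕b23⊕b25⊕b27⊕b29⊕b31 = 0⊕0⊕1⊕0⊕0⊕0⊕1⊕0⊕1⊕1⊕0⊕0⊕0⊕0⊕0⊕1 = 1
s2: b2⊕b3⊕b6⊕b7⊕b10⊕b11⊕b14⊕b15⊕b18⊕b19⊕b22⊕b23⊕b26⊕b27⊕b30⊕b31 = 0⊕0⊕1⊕0⊕0⊕0⊕1⊕0⊕1⊕1⊕1⊕0⊕1⊕0⊕0⊕1 = 1
s4: b4⊕b5⊕b6⊕b7⊕b12⊕b13⊕b14⊕b15⊕b20⊕b21⊕b22⊕b23⊕b28⊕b29⊕b30⊕b31 = 1⊕1⊕1⊕0⊕0⊕1⊕1⊕0⊕1⊕0⊕1⊕0⊕1⊕0⊕0⊕1 = 1
s8: b8⊕b9⊕b10⊕b11⊕b12⊕b13⊕b14⊕b15⊕b24⊕b25⊕b26⊕b27⊕b28⊕b29⊕b30⊕b31 = 1⊕0⊕0⊕0⊕0⊕1⊕1⊕0⊕1⊕0⊕1⊕0⊕1⊕0⊕0⊕1 = 1
s16: b16⊕b17⊕b18⊕b19⊕b20⊕b21⊕b22⊕b23⊕b24⊕b25⊕b26⊕b27⊕b28⊕b29⊕b30⊕b31 = 1⊕1⊕1⊕1⊕1⊕0⊕1⊕0⊕1⊕0⊕1⊕0⊕1⊕0⊕0⊕1 = 0
Syndrome (s16...s1) = 01111 → position 15.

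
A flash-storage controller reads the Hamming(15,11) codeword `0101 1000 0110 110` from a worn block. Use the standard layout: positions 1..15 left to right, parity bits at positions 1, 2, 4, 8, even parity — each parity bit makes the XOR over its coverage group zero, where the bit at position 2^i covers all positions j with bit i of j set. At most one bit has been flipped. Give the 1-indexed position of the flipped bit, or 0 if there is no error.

1

s1: b1⊕b3⊕b5⊕b7⊕b9⊕b11⊕b13⊕b15 = 0⊕0⊕1⊕0⊕0⊕1⊕1⊕0 = 1
s2: b2⊕b3⊕b6⊕b7⊕b10⊕b11⊕b14⊕b15 = 1⊕0⊕0⊕0⊕1⊕1⊕1⊕0 = 0
s4: b4⊕b5⊕b6⊕b7⊕b12⊕b13⊕b14⊕b15 = 1⊕1⊕0⊕0⊕0⊕1⊕1⊕0 = 0
s8: b8⊕b9⊕b10⊕b11⊕b12⊕b13⊕b14⊕b15 = 0⊕0⊕1⊕1⊕0⊕1⊕1⊕0 = 0
Syndrome (s8...s1) = 0001 → position 1.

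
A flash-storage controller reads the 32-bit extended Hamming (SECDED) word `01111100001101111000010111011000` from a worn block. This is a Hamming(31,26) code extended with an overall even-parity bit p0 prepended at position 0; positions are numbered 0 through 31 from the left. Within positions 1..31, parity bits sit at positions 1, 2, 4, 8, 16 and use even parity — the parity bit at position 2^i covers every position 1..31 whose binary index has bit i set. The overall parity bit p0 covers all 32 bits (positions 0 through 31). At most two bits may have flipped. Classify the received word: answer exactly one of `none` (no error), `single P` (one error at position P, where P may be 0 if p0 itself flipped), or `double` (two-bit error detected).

single 24

s1: b1⊕b3⊕b5⊕b7⊕b9⊕b11⊕b13⊕b15⊕b17⊕b19⊕b21⊕b23⊕b25⊕b27⊕b29⊕b31 = 1⊕1⊕1⊕0⊕0⊕1⊕1⊕1⊕0⊕0⊕1⊕1⊕1⊕1⊕0⊕0 = 0
s2: b2⊕b3⊕b6⊕b7⊕b10⊕b11⊕b14⊕b15⊕b18⊕b19⊕b22⊕b23⊕b26⊕b27⊕b30⊕b31 = 1⊕1⊕0⊕0⊕1⊕1⊕1⊕1⊕0⊕0⊕0⊕1⊕0⊕1⊕0⊕0 = 0
s4: b4⊕b5⊕b6⊕b7⊕b12⊕b13⊕b14⊕b15⊕b20⊕b21⊕b22⊕b23⊕b28⊕b29⊕b30⊕b31 = 1⊕1⊕0⊕0⊕0⊕1⊕1⊕1⊕0⊕1⊕0⊕1⊕1⊕0⊕0⊕0 = 0
s8: b8⊕b9⊕b10⊕b11⊕b12⊕b13⊕b14⊕b15⊕b24⊕b25⊕b26⊕b27⊕b28⊕b29⊕b30⊕b31 = 0⊕0⊕1⊕1⊕0⊕1⊕1⊕1⊕1⊕1⊕0⊕1⊕1⊕0⊕0⊕0 = 1
s16: b16⊕b17⊕b18⊕b19⊕b20⊕b21⊕b22⊕b23⊕b24⊕b25⊕b26⊕b27⊕b28⊕b29⊕b30⊕b31 = 1⊕0⊕0⊕0⊕0⊕1⊕0⊕1⊕1⊕1⊕0⊕1⊕1⊕0⊕0⊕0 = 1
Syndrome (s16...s1) = 11000 → position 24.
Overall parity (XOR of all 32 bits, including p0): 0⊕1⊕1⊕1⊕1⊕1⊕0⊕0⊕0⊕0⊕1⊕1⊕0⊕1⊕1⊕1⊕1⊕0⊕0⊕0⊕0⊕1⊕0⊕1⊕1⊕1⊕0⊕1⊕1⊕0⊕0⊕0 = 1
Overall=1, syndrome position=24 → single-bit error at position 24.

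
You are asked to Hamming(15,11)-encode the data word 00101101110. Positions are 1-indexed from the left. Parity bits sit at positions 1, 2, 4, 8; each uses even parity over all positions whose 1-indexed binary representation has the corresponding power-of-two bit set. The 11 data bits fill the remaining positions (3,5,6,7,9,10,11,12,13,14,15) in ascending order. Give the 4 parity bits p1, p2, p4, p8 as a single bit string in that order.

Place data bits at non-power-of-two positions: b3=0, b5=0, b6=1, b7=0, b9=1, b10=1, b11=0, b12=1, b13=1, b14=1, b15=0.
p1 = XOR of data positions {3,5,7,9,11,13,15} = 0⊕0⊕0⊕1⊕0⊕1⊕0 = 0
p2 = XOR of data positions {3,6,7,10,11,14,15} = 0⊕1⊕0⊕1⊕0⊕1⊕0 = 1
p4 = XOR of data positions {5,6,7,12,13,14,15} = 0⊕1⊕0⊕1⊕1⊕1⊕0 = 0
p8 = XOR of data positions {9,10,11,12,13,14,15} = 1⊕1⊕0⊕1⊕1⊕1⊕0 = 1
Parity bits p1,p2,p4,p8 = 0101

0101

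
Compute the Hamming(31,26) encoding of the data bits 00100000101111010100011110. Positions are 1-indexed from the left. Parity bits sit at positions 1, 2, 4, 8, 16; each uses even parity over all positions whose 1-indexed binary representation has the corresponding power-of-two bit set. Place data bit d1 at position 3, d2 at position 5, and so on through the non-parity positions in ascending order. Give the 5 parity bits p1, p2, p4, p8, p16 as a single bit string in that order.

01001

Place data bits at non-power-of-two positions: b3=0, b5=0, b6=1, b7=0, b9=0, b10=0, b11=0, b12=0, b13=1, b14=0, b15=1, b17=1, b18=1, b19=1, b20=0, b21=1, b22=0, b23=1, b24=0, b25=0, b26=0, b27=1, b28=1, b29=1, b30=1, b31=0.
p1 = XOR of data positions {3,5,7,9,11,13,15,17,19,21,23,25,27,29,31} = 0⊕0⊕0⊕0⊕0⊕1⊕1⊕1⊕1⊕1⊕1⊕0⊕1⊕1⊕0 = 0
p2 = XOR of data positions {3,6,7,10,11,14,15,18,19,22,23,26,27,30,31} = 0⊕1⊕0⊕0⊕0⊕0⊕1⊕1⊕1⊕0⊕1⊕0⊕1⊕1⊕0 = 1
p4 = XOR of data positions {5,6,7,12,13,14,15,20,21,22,23,28,29,30,31} = 0⊕1⊕0⊕0⊕1⊕0⊕1⊕0⊕1⊕0⊕1⊕1⊕1⊕1⊕0 = 0
p8 = XOR of data positions {9,10,11,12,13,14,15,24,25,26,27,28,29,30,31} = 0⊕0⊕0⊕0⊕1⊕0⊕1⊕0⊕0⊕0⊕1⊕1⊕1⊕1⊕0 = 0
p16 = XOR of data positions {17,18,19,20,21,22,23,24,25,26,27,28,29,30,31} = 1⊕1⊕1⊕0⊕1⊕0⊕1⊕0⊕0⊕0⊕1⊕1⊕1⊕1⊕0 = 1
Parity bits p1,p2,p4,p8,p16 = 01001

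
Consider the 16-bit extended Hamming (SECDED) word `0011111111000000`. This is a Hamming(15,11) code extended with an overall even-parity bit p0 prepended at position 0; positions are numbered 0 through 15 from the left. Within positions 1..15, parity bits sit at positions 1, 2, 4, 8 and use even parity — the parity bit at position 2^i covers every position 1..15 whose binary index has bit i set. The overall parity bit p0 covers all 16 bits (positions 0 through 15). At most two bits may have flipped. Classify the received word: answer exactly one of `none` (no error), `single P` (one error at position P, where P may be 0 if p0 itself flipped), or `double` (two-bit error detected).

s1: b1⊕b3⊕b5⊕b7⊕b9⊕b11⊕b13⊕b15 = 0⊕1⊕1⊕1⊕1⊕0⊕0⊕0 = 0
s2: b2⊕b3⊕b6⊕b7⊕b10⊕b11⊕b14⊕b15 = 1⊕1⊕1⊕1⊕0⊕0⊕0⊕0 = 0
s4: b4⊕b5⊕b6⊕b7⊕b12⊕b13⊕b14⊕b15 = 1⊕1⊕1⊕1⊕0⊕0⊕0⊕0 = 0
s8: b8⊕b9⊕b10⊕b11⊕b12⊕b13⊕b14⊕b15 = 1⊕1⊕0⊕0⊕0⊕0⊕0⊕0 = 0
Syndrome (s8...s1) = 0000 → position 0 (no error).
Overall parity (XOR of all 16 bits, including p0): 0⊕0⊕1⊕1⊕1⊕1⊕1⊕1⊕1⊕1⊕0⊕0⊕0⊕0⊕0⊕0 = 0
Overall=0, syndrome position=0 → no error.

none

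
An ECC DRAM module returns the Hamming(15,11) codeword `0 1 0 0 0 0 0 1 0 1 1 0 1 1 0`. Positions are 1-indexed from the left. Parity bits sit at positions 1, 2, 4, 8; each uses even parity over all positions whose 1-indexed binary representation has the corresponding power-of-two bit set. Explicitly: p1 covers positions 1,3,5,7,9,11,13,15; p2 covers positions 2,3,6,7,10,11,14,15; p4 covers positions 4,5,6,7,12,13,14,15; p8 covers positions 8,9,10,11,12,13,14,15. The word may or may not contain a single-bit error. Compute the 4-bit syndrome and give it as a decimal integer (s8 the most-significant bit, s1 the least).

8

s1: b1⊕b3⊕b5⊕b7⊕b9⊕b11⊕b13⊕b15 = 0⊕0⊕0⊕0⊕0⊕1⊕1⊕0 = 0
s2: b2⊕b3⊕b6⊕b7⊕b10⊕b11⊕b14⊕b15 = 1⊕0⊕0⊕0⊕1⊕1⊕1⊕0 = 0
s4: b4⊕b5⊕b6⊕b7⊕b12⊕b13⊕b14⊕b15 = 0⊕0⊕0⊕0⊕0⊕1⊕1⊕0 = 0
s8: b8⊕b9⊕b10⊕b11⊕b12⊕b13⊕b14⊕b15 = 1⊕0⊕1⊕1⊕0⊕1⊕1⊕0 = 1
Syndrome (s8...s1) = 1000 → position 8.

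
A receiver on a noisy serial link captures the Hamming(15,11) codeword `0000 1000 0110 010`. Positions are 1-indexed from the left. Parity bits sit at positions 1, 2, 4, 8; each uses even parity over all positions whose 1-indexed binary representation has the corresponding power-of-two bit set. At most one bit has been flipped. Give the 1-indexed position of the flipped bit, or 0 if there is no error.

s1: b1⊕b3⊕b5⊕b7⊕b9⊕b11⊕b13⊕b15 = 0⊕0⊕1⊕0⊕0⊕1⊕0⊕0 = 0
s2: b2⊕b3⊕b6⊕b7⊕b10⊕b11⊕b14⊕b15 = 0⊕0⊕0⊕0⊕1⊕1⊕1⊕0 = 1
s4: b4⊕b5⊕b6⊕b7⊕b12⊕b13⊕b14⊕b15 = 0⊕1⊕0⊕0⊕0⊕0⊕1⊕0 = 0
s8: b8⊕b9⊕b10⊕b11⊕b12⊕b13⊕b14⊕b15 = 0⊕0⊕1⊕1⊕0⊕0⊕1⊕0 = 1
Syndrome (s8...s1) = 1010 → position 10.

10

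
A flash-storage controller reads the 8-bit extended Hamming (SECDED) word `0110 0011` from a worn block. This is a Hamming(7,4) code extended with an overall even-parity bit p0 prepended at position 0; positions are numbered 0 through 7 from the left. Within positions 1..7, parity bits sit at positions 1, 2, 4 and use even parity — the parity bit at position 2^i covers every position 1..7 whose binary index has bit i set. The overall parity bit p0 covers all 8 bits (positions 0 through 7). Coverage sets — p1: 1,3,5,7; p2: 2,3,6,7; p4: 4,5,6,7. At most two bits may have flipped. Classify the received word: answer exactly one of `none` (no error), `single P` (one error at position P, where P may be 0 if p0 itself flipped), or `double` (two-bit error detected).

double

s1: b1⊕b3⊕b5⊕b7 = 1⊕0⊕0⊕1 = 0
s2: b2⊕b3⊕b6⊕b7 = 1⊕0⊕1⊕1 = 1
s4: b4⊕b5⊕b6⊕b7 = 0⊕0⊕1⊕1 = 0
Syndrome (s4...s1) = 010 → position 2.
Overall parity (XOR of all 8 bits, including p0): 0⊕1⊕1⊕0⊕0⊕0⊕1⊕1 = 0
Overall=0, syndrome position=2 → double-bit error detected (uncorrectable).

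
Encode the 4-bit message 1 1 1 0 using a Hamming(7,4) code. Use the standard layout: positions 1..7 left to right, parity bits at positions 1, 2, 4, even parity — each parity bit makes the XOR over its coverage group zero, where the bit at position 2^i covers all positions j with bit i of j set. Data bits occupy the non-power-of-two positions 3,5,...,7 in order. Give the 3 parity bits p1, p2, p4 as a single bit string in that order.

000

Place data bits at non-power-of-two positions: b3=1, b5=1, b6=1, b7=0.
p1 = XOR of data positions {3,5,7} = 1⊕1⊕0 = 0
p2 = XOR of data positions {3,6,7} = 1⊕1⊕0 = 0
p4 = XOR of data positions {5,6,7} = 1⊕1⊕0 = 0
Parity bits p1,p2,p4 = 000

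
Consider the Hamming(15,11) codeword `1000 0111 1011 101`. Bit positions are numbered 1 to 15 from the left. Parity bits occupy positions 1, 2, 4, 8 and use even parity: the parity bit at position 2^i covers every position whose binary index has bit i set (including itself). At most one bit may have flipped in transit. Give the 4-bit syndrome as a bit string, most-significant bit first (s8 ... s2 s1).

s1: b1⊕b3⊕b5⊕b7⊕b9⊕b11⊕b13⊕b15 = 1⊕0⊕0⊕1⊕1⊕1⊕1⊕1 = 0
s2: b2⊕b3⊕b6⊕b7⊕b10⊕b11⊕b14⊕b15 = 0⊕0⊕1⊕1⊕0⊕1⊕0⊕1 = 0
s4: b4⊕b5⊕b6⊕b7⊕b12⊕b13⊕b14⊕b15 = 0⊕0⊕1⊕1⊕1⊕1⊕0⊕1 = 1
s8: b8⊕b9⊕b10⊕b11⊕b12⊕b13⊕b14⊕b15 = 1⊕1⊕0⊕1⊕1⊕1⊕0⊕1 = 0
Syndrome (s8...s1) = 0100 → position 4.

0100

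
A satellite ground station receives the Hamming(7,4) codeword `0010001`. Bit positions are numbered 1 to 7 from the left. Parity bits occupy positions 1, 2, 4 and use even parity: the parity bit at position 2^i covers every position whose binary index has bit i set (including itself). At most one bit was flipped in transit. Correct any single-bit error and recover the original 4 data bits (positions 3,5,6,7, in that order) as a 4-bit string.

1001

s1: b1⊕b3⊕b5⊕b7 = 0⊕1⊕0⊕1 = 0
s2: b2⊕b3⊕b6⊕b7 = 0⊕1⊕0⊕1 = 0
s4: b4⊕b5⊕b6⊕b7 = 0⊕0⊕0⊕1 = 1
Syndrome (s4...s1) = 100 → position 4.
Flip bit 4: corrected codeword = 0011001
Data bits at positions 3,5,6,7: 1001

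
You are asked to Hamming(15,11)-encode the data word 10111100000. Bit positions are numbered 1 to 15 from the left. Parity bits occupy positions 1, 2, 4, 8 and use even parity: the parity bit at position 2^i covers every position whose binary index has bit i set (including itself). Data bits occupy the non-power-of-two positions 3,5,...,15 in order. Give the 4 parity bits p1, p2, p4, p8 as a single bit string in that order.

1000

Place data bits at non-power-of-two positions: b3=1, b5=0, b6=1, b7=1, b9=1, b10=1, b11=0, b12=0, b13=0, b14=0, b15=0.
p1 = XOR of data positions {3,5,7,9,11,13,15} = 1⊕0⊕1⊕1⊕0⊕0⊕0 = 1
p2 = XOR of data positions {3,6,7,10,11,14,15} = 1⊕1⊕1⊕1⊕0⊕0⊕0 = 0
p4 = XOR of data positions {5,6,7,12,13,14,15} = 0⊕1⊕1⊕0⊕0⊕0⊕0 = 0
p8 = XOR of data positions {9,10,11,12,13,14,15} = 1⊕1⊕0⊕0⊕0⊕0⊕0 = 0
Parity bits p1,p2,p4,p8 = 1000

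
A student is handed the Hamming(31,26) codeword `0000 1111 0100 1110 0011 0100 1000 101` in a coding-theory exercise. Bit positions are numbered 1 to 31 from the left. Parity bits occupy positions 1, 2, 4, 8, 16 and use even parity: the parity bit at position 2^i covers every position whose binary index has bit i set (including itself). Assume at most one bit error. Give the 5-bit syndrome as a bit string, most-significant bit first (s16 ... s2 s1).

s1: b1⊕b3⊕b5⊕b7⊕b9⊕b11⊕b13⊕b15⊕b17⊕b19⊕b21⊕b23⊕b25⊕b27⊕b29⊕b31 = 0⊕0⊕1⊕1⊕0⊕0⊕1⊕1⊕0⊕1⊕0⊕0⊕1⊕0⊕1⊕1 = 0
s2: b2⊕b3⊕b6⊕b7⊕b10⊕b11⊕b14⊕b15⊕b18⊕b19⊕b22⊕b23⊕b26⊕b27⊕b30⊕b31 = 0⊕0⊕1⊕1⊕1⊕0⊕1⊕1⊕0⊕1⊕1⊕0⊕0⊕0⊕0⊕1 = 0
s4: b4⊕b5⊕b6⊕b7⊕b12⊕b13⊕b14⊕b15⊕b20⊕b21⊕b22⊕b23⊕b28⊕b29⊕b30⊕b31 = 0⊕1⊕1⊕1⊕0⊕1⊕1⊕1⊕1⊕0⊕1⊕0⊕0⊕1⊕0⊕1 = 0
s8: b8⊕b9⊕b10⊕b11⊕b12⊕b13⊕b14⊕b15⊕b24⊕b25⊕b26⊕b27⊕b28⊕b29⊕b30⊕b31 = 1⊕0⊕1⊕0⊕0⊕1⊕1⊕1⊕0⊕1⊕0⊕0⊕0⊕1⊕0⊕1 = 0
s16: b16⊕b17⊕b18⊕b19⊕b20⊕b21⊕b22⊕b23⊕b24⊕b25⊕b26⊕b27⊕b28⊕b29⊕b30⊕b31 = 0⊕0⊕0⊕1⊕1⊕0⊕1⊕0⊕0⊕1⊕0⊕0⊕0⊕1⊕0⊕1 = 0
Syndrome (s16...s1) = 00000 → position 0 (no error).

00000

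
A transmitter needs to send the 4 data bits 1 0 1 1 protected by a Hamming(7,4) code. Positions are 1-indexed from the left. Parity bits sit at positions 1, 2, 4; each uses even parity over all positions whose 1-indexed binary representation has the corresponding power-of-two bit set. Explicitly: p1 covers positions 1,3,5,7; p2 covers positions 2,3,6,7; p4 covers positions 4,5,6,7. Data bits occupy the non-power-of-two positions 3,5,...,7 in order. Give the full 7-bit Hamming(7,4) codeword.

0110011

Place data bits at non-power-of-two positions: b3=1, b5=0, b6=1, b7=1.
p1 = XOR of data positions {3,5,7} = 1⊕0⊕1 = 0
p2 = XOR of data positions {3,6,7} = 1⊕1⊕1 = 1
p4 = XOR of data positions {5,6,7} = 0⊕1⊕1 = 0
Codeword b1..b7 = 0110011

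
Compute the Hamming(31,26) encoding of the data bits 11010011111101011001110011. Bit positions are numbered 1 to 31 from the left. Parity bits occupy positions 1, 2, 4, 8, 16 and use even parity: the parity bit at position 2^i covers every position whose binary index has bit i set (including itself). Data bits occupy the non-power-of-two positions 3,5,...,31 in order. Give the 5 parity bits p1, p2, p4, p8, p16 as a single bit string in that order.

Place data bits at non-power-of-two positions: b3=1, b5=1, b6=0, b7=1, b9=0, b10=0, b11=1, b12=1, b13=1, b14=1, b15=1, b17=1, b18=0, b19=1, b20=0, b21=1, b22=1, b23=0, b24=0, b25=1, b26=1, b27=1, b28=0, b29=0, b30=1, b31=1.
p1 = XOR of data positions {3,5,7,9,11,13,15,17,19,21,23,25,27,29,31} = 1⊕1⊕1⊕0⊕1⊕1⊕1⊕1⊕1⊕1⊕0⊕1⊕1⊕0⊕1 = 0
p2 = XOR of data positions {3,6,7,10,11,14,15,18,19,22,23,26,27,30,31} = 1⊕0⊕1⊕0⊕1⊕1⊕1⊕0⊕1⊕1⊕0⊕1⊕1⊕1⊕1 = 1
p4 = XOR of data positions {5,6,7,12,13,14,15,20,21,22,23,28,29,30,31} = 1⊕0⊕1⊕1⊕1⊕1⊕1⊕0⊕1⊕1⊕0⊕0⊕0⊕1⊕1 = 0
p8 = XOR of data positions {9,10,11,12,13,14,15,24,25,26,27,28,29,30,31} = 0⊕0⊕1⊕1⊕1⊕1⊕1⊕0⊕1⊕1⊕1⊕0⊕0⊕1⊕1 = 0
p16 = XOR of data positions {17,18,19,20,21,22,23,24,25,26,27,28,29,30,31} = 1⊕0⊕1⊕0⊕1⊕1⊕0⊕0⊕1⊕1⊕1⊕0⊕0⊕1⊕1 = 1
Parity bits p1,p2,p4,p8,p16 = 01001

01001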